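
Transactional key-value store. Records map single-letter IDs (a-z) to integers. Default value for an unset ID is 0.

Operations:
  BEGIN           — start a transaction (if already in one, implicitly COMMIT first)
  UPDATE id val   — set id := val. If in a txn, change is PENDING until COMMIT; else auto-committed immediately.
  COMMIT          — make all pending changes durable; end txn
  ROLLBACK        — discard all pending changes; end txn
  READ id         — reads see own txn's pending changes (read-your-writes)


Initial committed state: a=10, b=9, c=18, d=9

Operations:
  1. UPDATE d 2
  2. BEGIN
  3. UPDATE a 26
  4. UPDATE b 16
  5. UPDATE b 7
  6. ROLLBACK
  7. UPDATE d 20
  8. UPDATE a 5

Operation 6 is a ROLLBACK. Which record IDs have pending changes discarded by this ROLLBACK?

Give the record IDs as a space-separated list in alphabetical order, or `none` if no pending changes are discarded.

Answer: a b

Derivation:
Initial committed: {a=10, b=9, c=18, d=9}
Op 1: UPDATE d=2 (auto-commit; committed d=2)
Op 2: BEGIN: in_txn=True, pending={}
Op 3: UPDATE a=26 (pending; pending now {a=26})
Op 4: UPDATE b=16 (pending; pending now {a=26, b=16})
Op 5: UPDATE b=7 (pending; pending now {a=26, b=7})
Op 6: ROLLBACK: discarded pending ['a', 'b']; in_txn=False
Op 7: UPDATE d=20 (auto-commit; committed d=20)
Op 8: UPDATE a=5 (auto-commit; committed a=5)
ROLLBACK at op 6 discards: ['a', 'b']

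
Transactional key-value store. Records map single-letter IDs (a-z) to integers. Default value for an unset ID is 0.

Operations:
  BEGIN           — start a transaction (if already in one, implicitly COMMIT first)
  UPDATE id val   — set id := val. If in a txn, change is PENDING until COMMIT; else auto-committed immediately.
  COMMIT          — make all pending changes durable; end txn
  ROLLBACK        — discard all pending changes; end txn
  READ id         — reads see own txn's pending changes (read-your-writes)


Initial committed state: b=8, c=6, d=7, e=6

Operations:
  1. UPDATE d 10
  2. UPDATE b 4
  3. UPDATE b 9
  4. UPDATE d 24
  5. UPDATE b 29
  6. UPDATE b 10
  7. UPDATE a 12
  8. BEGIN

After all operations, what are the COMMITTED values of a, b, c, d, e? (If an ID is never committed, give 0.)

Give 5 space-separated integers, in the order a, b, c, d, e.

Answer: 12 10 6 24 6

Derivation:
Initial committed: {b=8, c=6, d=7, e=6}
Op 1: UPDATE d=10 (auto-commit; committed d=10)
Op 2: UPDATE b=4 (auto-commit; committed b=4)
Op 3: UPDATE b=9 (auto-commit; committed b=9)
Op 4: UPDATE d=24 (auto-commit; committed d=24)
Op 5: UPDATE b=29 (auto-commit; committed b=29)
Op 6: UPDATE b=10 (auto-commit; committed b=10)
Op 7: UPDATE a=12 (auto-commit; committed a=12)
Op 8: BEGIN: in_txn=True, pending={}
Final committed: {a=12, b=10, c=6, d=24, e=6}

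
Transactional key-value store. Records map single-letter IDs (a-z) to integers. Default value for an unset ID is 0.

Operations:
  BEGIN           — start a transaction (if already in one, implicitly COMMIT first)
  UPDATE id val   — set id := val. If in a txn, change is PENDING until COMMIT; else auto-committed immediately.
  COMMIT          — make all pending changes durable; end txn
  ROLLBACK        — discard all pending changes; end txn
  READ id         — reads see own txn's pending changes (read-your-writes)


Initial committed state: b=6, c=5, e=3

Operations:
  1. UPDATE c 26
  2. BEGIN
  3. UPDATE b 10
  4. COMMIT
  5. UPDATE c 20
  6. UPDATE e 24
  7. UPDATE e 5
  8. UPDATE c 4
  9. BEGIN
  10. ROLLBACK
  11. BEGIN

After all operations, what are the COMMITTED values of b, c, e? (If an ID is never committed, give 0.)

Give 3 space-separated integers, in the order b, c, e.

Answer: 10 4 5

Derivation:
Initial committed: {b=6, c=5, e=3}
Op 1: UPDATE c=26 (auto-commit; committed c=26)
Op 2: BEGIN: in_txn=True, pending={}
Op 3: UPDATE b=10 (pending; pending now {b=10})
Op 4: COMMIT: merged ['b'] into committed; committed now {b=10, c=26, e=3}
Op 5: UPDATE c=20 (auto-commit; committed c=20)
Op 6: UPDATE e=24 (auto-commit; committed e=24)
Op 7: UPDATE e=5 (auto-commit; committed e=5)
Op 8: UPDATE c=4 (auto-commit; committed c=4)
Op 9: BEGIN: in_txn=True, pending={}
Op 10: ROLLBACK: discarded pending []; in_txn=False
Op 11: BEGIN: in_txn=True, pending={}
Final committed: {b=10, c=4, e=5}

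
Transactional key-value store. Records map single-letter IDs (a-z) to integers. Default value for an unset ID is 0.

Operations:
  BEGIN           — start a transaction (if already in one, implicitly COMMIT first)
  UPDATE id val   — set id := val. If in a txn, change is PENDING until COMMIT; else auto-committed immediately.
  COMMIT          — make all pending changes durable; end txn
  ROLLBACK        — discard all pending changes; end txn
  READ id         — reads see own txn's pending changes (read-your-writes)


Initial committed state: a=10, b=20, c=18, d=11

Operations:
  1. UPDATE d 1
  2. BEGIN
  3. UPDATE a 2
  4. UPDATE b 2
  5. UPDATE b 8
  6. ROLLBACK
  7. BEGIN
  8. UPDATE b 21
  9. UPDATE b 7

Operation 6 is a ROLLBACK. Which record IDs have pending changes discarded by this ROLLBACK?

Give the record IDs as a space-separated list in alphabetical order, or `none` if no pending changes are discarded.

Initial committed: {a=10, b=20, c=18, d=11}
Op 1: UPDATE d=1 (auto-commit; committed d=1)
Op 2: BEGIN: in_txn=True, pending={}
Op 3: UPDATE a=2 (pending; pending now {a=2})
Op 4: UPDATE b=2 (pending; pending now {a=2, b=2})
Op 5: UPDATE b=8 (pending; pending now {a=2, b=8})
Op 6: ROLLBACK: discarded pending ['a', 'b']; in_txn=False
Op 7: BEGIN: in_txn=True, pending={}
Op 8: UPDATE b=21 (pending; pending now {b=21})
Op 9: UPDATE b=7 (pending; pending now {b=7})
ROLLBACK at op 6 discards: ['a', 'b']

Answer: a b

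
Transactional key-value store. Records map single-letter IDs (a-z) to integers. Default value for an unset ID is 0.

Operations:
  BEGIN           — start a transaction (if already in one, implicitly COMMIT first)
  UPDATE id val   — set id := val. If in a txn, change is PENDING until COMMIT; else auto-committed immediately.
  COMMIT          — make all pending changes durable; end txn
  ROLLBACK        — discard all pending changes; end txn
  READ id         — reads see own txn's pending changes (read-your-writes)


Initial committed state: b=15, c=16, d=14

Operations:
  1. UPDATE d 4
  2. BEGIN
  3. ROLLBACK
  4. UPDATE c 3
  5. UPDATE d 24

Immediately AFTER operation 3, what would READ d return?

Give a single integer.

Answer: 4

Derivation:
Initial committed: {b=15, c=16, d=14}
Op 1: UPDATE d=4 (auto-commit; committed d=4)
Op 2: BEGIN: in_txn=True, pending={}
Op 3: ROLLBACK: discarded pending []; in_txn=False
After op 3: visible(d) = 4 (pending={}, committed={b=15, c=16, d=4})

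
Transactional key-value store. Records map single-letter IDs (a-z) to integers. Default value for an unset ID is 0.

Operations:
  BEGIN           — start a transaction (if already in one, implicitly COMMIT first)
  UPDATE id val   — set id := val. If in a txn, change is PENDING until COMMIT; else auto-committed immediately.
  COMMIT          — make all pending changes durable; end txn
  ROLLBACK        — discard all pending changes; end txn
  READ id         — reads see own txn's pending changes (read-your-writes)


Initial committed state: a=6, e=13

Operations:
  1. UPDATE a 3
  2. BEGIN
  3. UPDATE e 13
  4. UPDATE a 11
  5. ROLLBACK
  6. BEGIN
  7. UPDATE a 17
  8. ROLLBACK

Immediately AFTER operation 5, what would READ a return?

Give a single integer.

Answer: 3

Derivation:
Initial committed: {a=6, e=13}
Op 1: UPDATE a=3 (auto-commit; committed a=3)
Op 2: BEGIN: in_txn=True, pending={}
Op 3: UPDATE e=13 (pending; pending now {e=13})
Op 4: UPDATE a=11 (pending; pending now {a=11, e=13})
Op 5: ROLLBACK: discarded pending ['a', 'e']; in_txn=False
After op 5: visible(a) = 3 (pending={}, committed={a=3, e=13})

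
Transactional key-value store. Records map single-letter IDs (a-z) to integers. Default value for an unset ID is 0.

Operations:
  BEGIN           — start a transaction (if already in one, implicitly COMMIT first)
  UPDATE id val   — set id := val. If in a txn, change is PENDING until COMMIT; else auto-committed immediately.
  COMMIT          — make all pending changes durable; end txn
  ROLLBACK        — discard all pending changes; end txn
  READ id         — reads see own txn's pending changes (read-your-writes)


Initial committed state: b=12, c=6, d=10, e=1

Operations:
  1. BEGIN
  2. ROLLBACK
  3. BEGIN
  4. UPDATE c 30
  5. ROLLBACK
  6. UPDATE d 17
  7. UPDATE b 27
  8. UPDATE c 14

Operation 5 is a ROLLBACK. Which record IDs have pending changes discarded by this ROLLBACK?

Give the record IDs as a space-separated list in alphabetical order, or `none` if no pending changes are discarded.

Answer: c

Derivation:
Initial committed: {b=12, c=6, d=10, e=1}
Op 1: BEGIN: in_txn=True, pending={}
Op 2: ROLLBACK: discarded pending []; in_txn=False
Op 3: BEGIN: in_txn=True, pending={}
Op 4: UPDATE c=30 (pending; pending now {c=30})
Op 5: ROLLBACK: discarded pending ['c']; in_txn=False
Op 6: UPDATE d=17 (auto-commit; committed d=17)
Op 7: UPDATE b=27 (auto-commit; committed b=27)
Op 8: UPDATE c=14 (auto-commit; committed c=14)
ROLLBACK at op 5 discards: ['c']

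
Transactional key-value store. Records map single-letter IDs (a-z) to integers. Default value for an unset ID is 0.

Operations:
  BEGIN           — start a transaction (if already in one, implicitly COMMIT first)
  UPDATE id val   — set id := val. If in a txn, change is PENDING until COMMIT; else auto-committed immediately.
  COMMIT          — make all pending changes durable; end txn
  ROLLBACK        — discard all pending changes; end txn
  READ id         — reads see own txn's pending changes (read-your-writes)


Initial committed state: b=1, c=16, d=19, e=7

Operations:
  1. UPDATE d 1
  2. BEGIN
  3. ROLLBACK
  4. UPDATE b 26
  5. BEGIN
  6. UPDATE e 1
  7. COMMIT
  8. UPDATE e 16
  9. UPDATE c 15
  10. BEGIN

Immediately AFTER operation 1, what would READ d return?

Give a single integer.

Answer: 1

Derivation:
Initial committed: {b=1, c=16, d=19, e=7}
Op 1: UPDATE d=1 (auto-commit; committed d=1)
After op 1: visible(d) = 1 (pending={}, committed={b=1, c=16, d=1, e=7})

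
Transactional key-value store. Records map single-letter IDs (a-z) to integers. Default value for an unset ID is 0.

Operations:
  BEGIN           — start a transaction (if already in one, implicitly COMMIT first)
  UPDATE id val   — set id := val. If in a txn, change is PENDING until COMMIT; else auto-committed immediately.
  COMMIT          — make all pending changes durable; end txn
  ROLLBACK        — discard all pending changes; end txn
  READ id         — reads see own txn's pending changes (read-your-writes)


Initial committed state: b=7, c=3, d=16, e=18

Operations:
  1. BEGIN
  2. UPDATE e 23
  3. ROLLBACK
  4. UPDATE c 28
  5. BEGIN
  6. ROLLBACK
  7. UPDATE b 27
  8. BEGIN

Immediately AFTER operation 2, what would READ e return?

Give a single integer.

Answer: 23

Derivation:
Initial committed: {b=7, c=3, d=16, e=18}
Op 1: BEGIN: in_txn=True, pending={}
Op 2: UPDATE e=23 (pending; pending now {e=23})
After op 2: visible(e) = 23 (pending={e=23}, committed={b=7, c=3, d=16, e=18})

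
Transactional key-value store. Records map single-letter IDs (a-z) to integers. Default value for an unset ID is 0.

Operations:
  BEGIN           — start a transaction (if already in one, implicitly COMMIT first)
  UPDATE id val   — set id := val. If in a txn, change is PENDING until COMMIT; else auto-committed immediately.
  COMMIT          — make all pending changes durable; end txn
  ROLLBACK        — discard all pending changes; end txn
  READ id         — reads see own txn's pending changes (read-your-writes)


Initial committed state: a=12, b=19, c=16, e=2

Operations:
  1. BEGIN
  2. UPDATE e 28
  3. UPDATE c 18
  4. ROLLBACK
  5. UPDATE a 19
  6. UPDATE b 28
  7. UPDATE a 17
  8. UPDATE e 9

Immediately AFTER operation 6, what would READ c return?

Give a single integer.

Answer: 16

Derivation:
Initial committed: {a=12, b=19, c=16, e=2}
Op 1: BEGIN: in_txn=True, pending={}
Op 2: UPDATE e=28 (pending; pending now {e=28})
Op 3: UPDATE c=18 (pending; pending now {c=18, e=28})
Op 4: ROLLBACK: discarded pending ['c', 'e']; in_txn=False
Op 5: UPDATE a=19 (auto-commit; committed a=19)
Op 6: UPDATE b=28 (auto-commit; committed b=28)
After op 6: visible(c) = 16 (pending={}, committed={a=19, b=28, c=16, e=2})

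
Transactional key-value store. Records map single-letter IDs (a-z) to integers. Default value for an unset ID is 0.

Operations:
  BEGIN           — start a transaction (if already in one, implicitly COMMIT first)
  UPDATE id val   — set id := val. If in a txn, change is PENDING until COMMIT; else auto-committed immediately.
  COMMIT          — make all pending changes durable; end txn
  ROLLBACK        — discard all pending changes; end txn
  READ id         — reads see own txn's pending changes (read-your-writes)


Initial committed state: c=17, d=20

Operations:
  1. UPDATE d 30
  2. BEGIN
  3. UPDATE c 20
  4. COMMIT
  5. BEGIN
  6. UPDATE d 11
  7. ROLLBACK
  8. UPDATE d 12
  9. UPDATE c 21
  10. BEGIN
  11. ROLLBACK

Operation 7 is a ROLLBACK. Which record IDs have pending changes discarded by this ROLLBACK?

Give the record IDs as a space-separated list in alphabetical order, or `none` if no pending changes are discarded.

Initial committed: {c=17, d=20}
Op 1: UPDATE d=30 (auto-commit; committed d=30)
Op 2: BEGIN: in_txn=True, pending={}
Op 3: UPDATE c=20 (pending; pending now {c=20})
Op 4: COMMIT: merged ['c'] into committed; committed now {c=20, d=30}
Op 5: BEGIN: in_txn=True, pending={}
Op 6: UPDATE d=11 (pending; pending now {d=11})
Op 7: ROLLBACK: discarded pending ['d']; in_txn=False
Op 8: UPDATE d=12 (auto-commit; committed d=12)
Op 9: UPDATE c=21 (auto-commit; committed c=21)
Op 10: BEGIN: in_txn=True, pending={}
Op 11: ROLLBACK: discarded pending []; in_txn=False
ROLLBACK at op 7 discards: ['d']

Answer: d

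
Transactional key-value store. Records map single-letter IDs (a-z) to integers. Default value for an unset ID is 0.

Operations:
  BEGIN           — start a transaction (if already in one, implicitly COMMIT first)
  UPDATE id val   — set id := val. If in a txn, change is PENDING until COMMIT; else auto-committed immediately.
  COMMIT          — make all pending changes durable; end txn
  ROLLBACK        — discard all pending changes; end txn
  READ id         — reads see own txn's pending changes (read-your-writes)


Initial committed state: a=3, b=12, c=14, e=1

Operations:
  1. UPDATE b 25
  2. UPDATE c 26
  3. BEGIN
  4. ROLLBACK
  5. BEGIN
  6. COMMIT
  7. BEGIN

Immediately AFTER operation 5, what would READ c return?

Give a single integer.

Answer: 26

Derivation:
Initial committed: {a=3, b=12, c=14, e=1}
Op 1: UPDATE b=25 (auto-commit; committed b=25)
Op 2: UPDATE c=26 (auto-commit; committed c=26)
Op 3: BEGIN: in_txn=True, pending={}
Op 4: ROLLBACK: discarded pending []; in_txn=False
Op 5: BEGIN: in_txn=True, pending={}
After op 5: visible(c) = 26 (pending={}, committed={a=3, b=25, c=26, e=1})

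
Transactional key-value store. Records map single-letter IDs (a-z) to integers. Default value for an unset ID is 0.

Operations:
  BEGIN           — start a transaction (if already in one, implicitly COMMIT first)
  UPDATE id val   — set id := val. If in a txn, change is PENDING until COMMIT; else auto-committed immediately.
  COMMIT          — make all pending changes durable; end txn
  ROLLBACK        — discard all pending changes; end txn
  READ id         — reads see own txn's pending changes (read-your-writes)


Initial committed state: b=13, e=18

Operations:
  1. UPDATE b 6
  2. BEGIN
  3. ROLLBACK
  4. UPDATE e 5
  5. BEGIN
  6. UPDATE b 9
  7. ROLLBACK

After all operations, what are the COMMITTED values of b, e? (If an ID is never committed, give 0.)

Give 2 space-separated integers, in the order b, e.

Initial committed: {b=13, e=18}
Op 1: UPDATE b=6 (auto-commit; committed b=6)
Op 2: BEGIN: in_txn=True, pending={}
Op 3: ROLLBACK: discarded pending []; in_txn=False
Op 4: UPDATE e=5 (auto-commit; committed e=5)
Op 5: BEGIN: in_txn=True, pending={}
Op 6: UPDATE b=9 (pending; pending now {b=9})
Op 7: ROLLBACK: discarded pending ['b']; in_txn=False
Final committed: {b=6, e=5}

Answer: 6 5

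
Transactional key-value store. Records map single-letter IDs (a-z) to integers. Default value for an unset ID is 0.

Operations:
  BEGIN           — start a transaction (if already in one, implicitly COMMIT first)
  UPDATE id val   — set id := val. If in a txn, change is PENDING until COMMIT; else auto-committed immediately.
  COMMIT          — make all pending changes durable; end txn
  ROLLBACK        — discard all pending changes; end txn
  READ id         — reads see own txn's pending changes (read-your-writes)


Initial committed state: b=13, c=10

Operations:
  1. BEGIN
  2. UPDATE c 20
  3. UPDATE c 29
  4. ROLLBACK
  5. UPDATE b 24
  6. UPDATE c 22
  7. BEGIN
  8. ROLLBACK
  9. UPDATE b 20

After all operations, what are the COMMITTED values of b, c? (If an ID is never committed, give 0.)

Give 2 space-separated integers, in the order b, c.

Initial committed: {b=13, c=10}
Op 1: BEGIN: in_txn=True, pending={}
Op 2: UPDATE c=20 (pending; pending now {c=20})
Op 3: UPDATE c=29 (pending; pending now {c=29})
Op 4: ROLLBACK: discarded pending ['c']; in_txn=False
Op 5: UPDATE b=24 (auto-commit; committed b=24)
Op 6: UPDATE c=22 (auto-commit; committed c=22)
Op 7: BEGIN: in_txn=True, pending={}
Op 8: ROLLBACK: discarded pending []; in_txn=False
Op 9: UPDATE b=20 (auto-commit; committed b=20)
Final committed: {b=20, c=22}

Answer: 20 22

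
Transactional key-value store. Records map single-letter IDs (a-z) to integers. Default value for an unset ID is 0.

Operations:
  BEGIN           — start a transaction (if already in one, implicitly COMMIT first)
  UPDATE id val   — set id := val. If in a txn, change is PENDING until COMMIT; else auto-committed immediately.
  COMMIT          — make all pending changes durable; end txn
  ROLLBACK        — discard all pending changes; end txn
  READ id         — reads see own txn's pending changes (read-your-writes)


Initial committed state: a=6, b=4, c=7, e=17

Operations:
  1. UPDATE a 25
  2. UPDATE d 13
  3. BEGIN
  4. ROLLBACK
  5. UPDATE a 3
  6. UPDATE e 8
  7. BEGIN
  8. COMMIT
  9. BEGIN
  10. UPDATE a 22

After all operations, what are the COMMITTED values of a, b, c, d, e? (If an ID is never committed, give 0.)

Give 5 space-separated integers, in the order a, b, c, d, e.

Initial committed: {a=6, b=4, c=7, e=17}
Op 1: UPDATE a=25 (auto-commit; committed a=25)
Op 2: UPDATE d=13 (auto-commit; committed d=13)
Op 3: BEGIN: in_txn=True, pending={}
Op 4: ROLLBACK: discarded pending []; in_txn=False
Op 5: UPDATE a=3 (auto-commit; committed a=3)
Op 6: UPDATE e=8 (auto-commit; committed e=8)
Op 7: BEGIN: in_txn=True, pending={}
Op 8: COMMIT: merged [] into committed; committed now {a=3, b=4, c=7, d=13, e=8}
Op 9: BEGIN: in_txn=True, pending={}
Op 10: UPDATE a=22 (pending; pending now {a=22})
Final committed: {a=3, b=4, c=7, d=13, e=8}

Answer: 3 4 7 13 8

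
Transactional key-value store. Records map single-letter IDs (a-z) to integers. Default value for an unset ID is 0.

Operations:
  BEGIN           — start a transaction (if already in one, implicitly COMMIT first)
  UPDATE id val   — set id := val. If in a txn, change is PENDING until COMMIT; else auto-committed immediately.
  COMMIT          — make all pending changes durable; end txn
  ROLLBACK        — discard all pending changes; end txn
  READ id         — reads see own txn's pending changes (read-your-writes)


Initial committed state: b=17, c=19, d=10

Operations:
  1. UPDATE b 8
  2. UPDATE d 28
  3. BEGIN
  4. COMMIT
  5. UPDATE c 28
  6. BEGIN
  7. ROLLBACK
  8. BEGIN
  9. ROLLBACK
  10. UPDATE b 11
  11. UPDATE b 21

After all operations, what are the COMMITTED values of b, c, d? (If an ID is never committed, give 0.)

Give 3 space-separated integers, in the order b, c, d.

Initial committed: {b=17, c=19, d=10}
Op 1: UPDATE b=8 (auto-commit; committed b=8)
Op 2: UPDATE d=28 (auto-commit; committed d=28)
Op 3: BEGIN: in_txn=True, pending={}
Op 4: COMMIT: merged [] into committed; committed now {b=8, c=19, d=28}
Op 5: UPDATE c=28 (auto-commit; committed c=28)
Op 6: BEGIN: in_txn=True, pending={}
Op 7: ROLLBACK: discarded pending []; in_txn=False
Op 8: BEGIN: in_txn=True, pending={}
Op 9: ROLLBACK: discarded pending []; in_txn=False
Op 10: UPDATE b=11 (auto-commit; committed b=11)
Op 11: UPDATE b=21 (auto-commit; committed b=21)
Final committed: {b=21, c=28, d=28}

Answer: 21 28 28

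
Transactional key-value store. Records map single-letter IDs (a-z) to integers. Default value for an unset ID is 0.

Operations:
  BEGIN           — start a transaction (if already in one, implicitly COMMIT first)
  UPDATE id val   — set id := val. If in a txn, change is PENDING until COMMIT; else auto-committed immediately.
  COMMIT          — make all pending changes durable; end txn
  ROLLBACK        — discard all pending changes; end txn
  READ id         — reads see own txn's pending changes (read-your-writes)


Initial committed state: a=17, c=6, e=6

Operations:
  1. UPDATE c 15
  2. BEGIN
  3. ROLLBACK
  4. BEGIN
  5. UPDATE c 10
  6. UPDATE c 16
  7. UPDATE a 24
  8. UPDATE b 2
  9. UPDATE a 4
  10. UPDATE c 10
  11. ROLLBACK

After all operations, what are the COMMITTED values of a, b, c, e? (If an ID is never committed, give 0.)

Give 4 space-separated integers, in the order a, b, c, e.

Initial committed: {a=17, c=6, e=6}
Op 1: UPDATE c=15 (auto-commit; committed c=15)
Op 2: BEGIN: in_txn=True, pending={}
Op 3: ROLLBACK: discarded pending []; in_txn=False
Op 4: BEGIN: in_txn=True, pending={}
Op 5: UPDATE c=10 (pending; pending now {c=10})
Op 6: UPDATE c=16 (pending; pending now {c=16})
Op 7: UPDATE a=24 (pending; pending now {a=24, c=16})
Op 8: UPDATE b=2 (pending; pending now {a=24, b=2, c=16})
Op 9: UPDATE a=4 (pending; pending now {a=4, b=2, c=16})
Op 10: UPDATE c=10 (pending; pending now {a=4, b=2, c=10})
Op 11: ROLLBACK: discarded pending ['a', 'b', 'c']; in_txn=False
Final committed: {a=17, c=15, e=6}

Answer: 17 0 15 6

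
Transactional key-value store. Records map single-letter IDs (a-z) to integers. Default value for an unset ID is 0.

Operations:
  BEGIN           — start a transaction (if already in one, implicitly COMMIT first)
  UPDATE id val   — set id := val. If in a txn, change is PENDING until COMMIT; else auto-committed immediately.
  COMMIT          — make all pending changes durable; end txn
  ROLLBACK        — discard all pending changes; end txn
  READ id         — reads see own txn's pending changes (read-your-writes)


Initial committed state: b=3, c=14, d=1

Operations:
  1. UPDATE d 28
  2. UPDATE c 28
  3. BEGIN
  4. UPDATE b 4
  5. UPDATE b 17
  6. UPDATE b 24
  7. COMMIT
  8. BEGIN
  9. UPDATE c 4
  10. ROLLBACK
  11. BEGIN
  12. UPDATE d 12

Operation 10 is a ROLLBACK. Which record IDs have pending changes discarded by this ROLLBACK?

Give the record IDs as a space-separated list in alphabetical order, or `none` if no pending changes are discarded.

Initial committed: {b=3, c=14, d=1}
Op 1: UPDATE d=28 (auto-commit; committed d=28)
Op 2: UPDATE c=28 (auto-commit; committed c=28)
Op 3: BEGIN: in_txn=True, pending={}
Op 4: UPDATE b=4 (pending; pending now {b=4})
Op 5: UPDATE b=17 (pending; pending now {b=17})
Op 6: UPDATE b=24 (pending; pending now {b=24})
Op 7: COMMIT: merged ['b'] into committed; committed now {b=24, c=28, d=28}
Op 8: BEGIN: in_txn=True, pending={}
Op 9: UPDATE c=4 (pending; pending now {c=4})
Op 10: ROLLBACK: discarded pending ['c']; in_txn=False
Op 11: BEGIN: in_txn=True, pending={}
Op 12: UPDATE d=12 (pending; pending now {d=12})
ROLLBACK at op 10 discards: ['c']

Answer: c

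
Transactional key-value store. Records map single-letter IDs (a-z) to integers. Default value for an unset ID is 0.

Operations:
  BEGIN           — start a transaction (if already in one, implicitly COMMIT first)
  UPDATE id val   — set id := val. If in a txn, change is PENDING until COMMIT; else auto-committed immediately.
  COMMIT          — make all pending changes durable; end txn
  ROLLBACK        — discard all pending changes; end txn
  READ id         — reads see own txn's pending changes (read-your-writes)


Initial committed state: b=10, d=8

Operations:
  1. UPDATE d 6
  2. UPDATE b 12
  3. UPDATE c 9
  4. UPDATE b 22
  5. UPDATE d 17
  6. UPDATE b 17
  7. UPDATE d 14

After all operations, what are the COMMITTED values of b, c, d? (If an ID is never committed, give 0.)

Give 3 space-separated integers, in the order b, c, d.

Initial committed: {b=10, d=8}
Op 1: UPDATE d=6 (auto-commit; committed d=6)
Op 2: UPDATE b=12 (auto-commit; committed b=12)
Op 3: UPDATE c=9 (auto-commit; committed c=9)
Op 4: UPDATE b=22 (auto-commit; committed b=22)
Op 5: UPDATE d=17 (auto-commit; committed d=17)
Op 6: UPDATE b=17 (auto-commit; committed b=17)
Op 7: UPDATE d=14 (auto-commit; committed d=14)
Final committed: {b=17, c=9, d=14}

Answer: 17 9 14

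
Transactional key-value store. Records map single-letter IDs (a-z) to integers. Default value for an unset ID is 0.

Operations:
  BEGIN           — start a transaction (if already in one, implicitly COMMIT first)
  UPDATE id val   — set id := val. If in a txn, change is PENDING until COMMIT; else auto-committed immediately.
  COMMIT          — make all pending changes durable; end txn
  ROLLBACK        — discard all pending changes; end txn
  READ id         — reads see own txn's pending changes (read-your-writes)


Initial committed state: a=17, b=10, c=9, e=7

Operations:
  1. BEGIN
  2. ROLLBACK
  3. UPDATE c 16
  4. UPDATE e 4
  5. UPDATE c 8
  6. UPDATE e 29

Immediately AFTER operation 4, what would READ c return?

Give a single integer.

Initial committed: {a=17, b=10, c=9, e=7}
Op 1: BEGIN: in_txn=True, pending={}
Op 2: ROLLBACK: discarded pending []; in_txn=False
Op 3: UPDATE c=16 (auto-commit; committed c=16)
Op 4: UPDATE e=4 (auto-commit; committed e=4)
After op 4: visible(c) = 16 (pending={}, committed={a=17, b=10, c=16, e=4})

Answer: 16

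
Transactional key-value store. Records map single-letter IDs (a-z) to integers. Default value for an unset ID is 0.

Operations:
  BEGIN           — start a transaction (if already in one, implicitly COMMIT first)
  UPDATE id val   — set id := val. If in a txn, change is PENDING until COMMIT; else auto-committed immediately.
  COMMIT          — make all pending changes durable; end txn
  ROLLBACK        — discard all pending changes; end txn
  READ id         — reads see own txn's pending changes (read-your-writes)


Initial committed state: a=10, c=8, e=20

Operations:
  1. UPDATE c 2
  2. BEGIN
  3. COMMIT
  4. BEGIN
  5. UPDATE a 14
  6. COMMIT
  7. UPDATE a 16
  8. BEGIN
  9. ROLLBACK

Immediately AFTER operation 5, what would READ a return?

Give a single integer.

Answer: 14

Derivation:
Initial committed: {a=10, c=8, e=20}
Op 1: UPDATE c=2 (auto-commit; committed c=2)
Op 2: BEGIN: in_txn=True, pending={}
Op 3: COMMIT: merged [] into committed; committed now {a=10, c=2, e=20}
Op 4: BEGIN: in_txn=True, pending={}
Op 5: UPDATE a=14 (pending; pending now {a=14})
After op 5: visible(a) = 14 (pending={a=14}, committed={a=10, c=2, e=20})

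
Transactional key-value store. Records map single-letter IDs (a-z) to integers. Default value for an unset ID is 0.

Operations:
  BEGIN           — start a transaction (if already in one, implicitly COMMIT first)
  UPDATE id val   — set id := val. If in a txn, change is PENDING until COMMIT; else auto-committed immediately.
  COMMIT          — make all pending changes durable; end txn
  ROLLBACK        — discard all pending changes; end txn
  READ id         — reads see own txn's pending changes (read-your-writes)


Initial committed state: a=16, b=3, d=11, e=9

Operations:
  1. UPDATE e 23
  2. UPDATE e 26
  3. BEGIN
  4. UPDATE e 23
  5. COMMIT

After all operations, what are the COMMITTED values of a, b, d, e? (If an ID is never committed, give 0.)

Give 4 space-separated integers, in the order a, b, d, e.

Initial committed: {a=16, b=3, d=11, e=9}
Op 1: UPDATE e=23 (auto-commit; committed e=23)
Op 2: UPDATE e=26 (auto-commit; committed e=26)
Op 3: BEGIN: in_txn=True, pending={}
Op 4: UPDATE e=23 (pending; pending now {e=23})
Op 5: COMMIT: merged ['e'] into committed; committed now {a=16, b=3, d=11, e=23}
Final committed: {a=16, b=3, d=11, e=23}

Answer: 16 3 11 23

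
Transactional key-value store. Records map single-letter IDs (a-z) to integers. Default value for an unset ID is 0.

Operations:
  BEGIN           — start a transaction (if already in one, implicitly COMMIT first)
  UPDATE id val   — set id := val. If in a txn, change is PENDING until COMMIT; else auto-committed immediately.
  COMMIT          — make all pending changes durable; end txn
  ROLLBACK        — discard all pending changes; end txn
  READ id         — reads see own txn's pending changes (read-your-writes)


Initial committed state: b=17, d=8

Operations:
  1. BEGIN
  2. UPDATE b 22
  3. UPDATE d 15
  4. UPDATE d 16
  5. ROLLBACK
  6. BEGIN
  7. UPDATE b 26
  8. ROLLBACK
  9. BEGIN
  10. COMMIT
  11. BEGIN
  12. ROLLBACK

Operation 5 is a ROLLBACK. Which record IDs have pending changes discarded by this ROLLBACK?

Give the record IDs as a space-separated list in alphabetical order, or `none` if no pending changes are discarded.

Initial committed: {b=17, d=8}
Op 1: BEGIN: in_txn=True, pending={}
Op 2: UPDATE b=22 (pending; pending now {b=22})
Op 3: UPDATE d=15 (pending; pending now {b=22, d=15})
Op 4: UPDATE d=16 (pending; pending now {b=22, d=16})
Op 5: ROLLBACK: discarded pending ['b', 'd']; in_txn=False
Op 6: BEGIN: in_txn=True, pending={}
Op 7: UPDATE b=26 (pending; pending now {b=26})
Op 8: ROLLBACK: discarded pending ['b']; in_txn=False
Op 9: BEGIN: in_txn=True, pending={}
Op 10: COMMIT: merged [] into committed; committed now {b=17, d=8}
Op 11: BEGIN: in_txn=True, pending={}
Op 12: ROLLBACK: discarded pending []; in_txn=False
ROLLBACK at op 5 discards: ['b', 'd']

Answer: b d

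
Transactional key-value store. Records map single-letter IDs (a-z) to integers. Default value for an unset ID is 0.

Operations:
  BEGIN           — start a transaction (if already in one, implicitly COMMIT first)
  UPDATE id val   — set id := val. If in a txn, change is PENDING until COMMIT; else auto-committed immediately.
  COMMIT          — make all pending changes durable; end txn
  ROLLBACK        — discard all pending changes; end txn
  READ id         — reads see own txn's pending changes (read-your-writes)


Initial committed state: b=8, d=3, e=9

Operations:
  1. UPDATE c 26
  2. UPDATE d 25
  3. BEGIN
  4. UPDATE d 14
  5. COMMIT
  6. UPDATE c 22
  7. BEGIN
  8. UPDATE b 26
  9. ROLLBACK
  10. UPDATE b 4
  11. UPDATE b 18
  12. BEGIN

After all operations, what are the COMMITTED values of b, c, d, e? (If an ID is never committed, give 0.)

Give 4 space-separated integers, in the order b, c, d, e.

Answer: 18 22 14 9

Derivation:
Initial committed: {b=8, d=3, e=9}
Op 1: UPDATE c=26 (auto-commit; committed c=26)
Op 2: UPDATE d=25 (auto-commit; committed d=25)
Op 3: BEGIN: in_txn=True, pending={}
Op 4: UPDATE d=14 (pending; pending now {d=14})
Op 5: COMMIT: merged ['d'] into committed; committed now {b=8, c=26, d=14, e=9}
Op 6: UPDATE c=22 (auto-commit; committed c=22)
Op 7: BEGIN: in_txn=True, pending={}
Op 8: UPDATE b=26 (pending; pending now {b=26})
Op 9: ROLLBACK: discarded pending ['b']; in_txn=False
Op 10: UPDATE b=4 (auto-commit; committed b=4)
Op 11: UPDATE b=18 (auto-commit; committed b=18)
Op 12: BEGIN: in_txn=True, pending={}
Final committed: {b=18, c=22, d=14, e=9}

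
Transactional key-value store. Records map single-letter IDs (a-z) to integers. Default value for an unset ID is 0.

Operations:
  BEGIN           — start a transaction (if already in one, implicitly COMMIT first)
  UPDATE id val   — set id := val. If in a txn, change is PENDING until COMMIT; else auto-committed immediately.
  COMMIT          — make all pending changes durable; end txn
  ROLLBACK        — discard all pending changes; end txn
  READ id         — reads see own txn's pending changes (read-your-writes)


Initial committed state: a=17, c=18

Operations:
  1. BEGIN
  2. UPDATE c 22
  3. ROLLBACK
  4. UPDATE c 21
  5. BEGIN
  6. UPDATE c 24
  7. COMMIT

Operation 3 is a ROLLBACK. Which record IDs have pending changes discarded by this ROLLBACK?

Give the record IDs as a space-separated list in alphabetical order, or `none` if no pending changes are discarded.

Answer: c

Derivation:
Initial committed: {a=17, c=18}
Op 1: BEGIN: in_txn=True, pending={}
Op 2: UPDATE c=22 (pending; pending now {c=22})
Op 3: ROLLBACK: discarded pending ['c']; in_txn=False
Op 4: UPDATE c=21 (auto-commit; committed c=21)
Op 5: BEGIN: in_txn=True, pending={}
Op 6: UPDATE c=24 (pending; pending now {c=24})
Op 7: COMMIT: merged ['c'] into committed; committed now {a=17, c=24}
ROLLBACK at op 3 discards: ['c']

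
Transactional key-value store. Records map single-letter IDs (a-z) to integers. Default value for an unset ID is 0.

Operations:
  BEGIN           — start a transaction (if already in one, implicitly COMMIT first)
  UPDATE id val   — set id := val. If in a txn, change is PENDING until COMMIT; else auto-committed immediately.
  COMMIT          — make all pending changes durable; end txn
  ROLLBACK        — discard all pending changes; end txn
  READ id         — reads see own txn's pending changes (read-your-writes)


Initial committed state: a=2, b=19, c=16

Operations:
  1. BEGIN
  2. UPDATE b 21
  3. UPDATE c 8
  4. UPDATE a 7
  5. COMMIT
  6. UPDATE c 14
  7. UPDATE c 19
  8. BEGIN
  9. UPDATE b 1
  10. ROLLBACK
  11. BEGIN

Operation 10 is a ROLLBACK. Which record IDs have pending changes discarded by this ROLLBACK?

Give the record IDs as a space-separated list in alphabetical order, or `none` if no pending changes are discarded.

Answer: b

Derivation:
Initial committed: {a=2, b=19, c=16}
Op 1: BEGIN: in_txn=True, pending={}
Op 2: UPDATE b=21 (pending; pending now {b=21})
Op 3: UPDATE c=8 (pending; pending now {b=21, c=8})
Op 4: UPDATE a=7 (pending; pending now {a=7, b=21, c=8})
Op 5: COMMIT: merged ['a', 'b', 'c'] into committed; committed now {a=7, b=21, c=8}
Op 6: UPDATE c=14 (auto-commit; committed c=14)
Op 7: UPDATE c=19 (auto-commit; committed c=19)
Op 8: BEGIN: in_txn=True, pending={}
Op 9: UPDATE b=1 (pending; pending now {b=1})
Op 10: ROLLBACK: discarded pending ['b']; in_txn=False
Op 11: BEGIN: in_txn=True, pending={}
ROLLBACK at op 10 discards: ['b']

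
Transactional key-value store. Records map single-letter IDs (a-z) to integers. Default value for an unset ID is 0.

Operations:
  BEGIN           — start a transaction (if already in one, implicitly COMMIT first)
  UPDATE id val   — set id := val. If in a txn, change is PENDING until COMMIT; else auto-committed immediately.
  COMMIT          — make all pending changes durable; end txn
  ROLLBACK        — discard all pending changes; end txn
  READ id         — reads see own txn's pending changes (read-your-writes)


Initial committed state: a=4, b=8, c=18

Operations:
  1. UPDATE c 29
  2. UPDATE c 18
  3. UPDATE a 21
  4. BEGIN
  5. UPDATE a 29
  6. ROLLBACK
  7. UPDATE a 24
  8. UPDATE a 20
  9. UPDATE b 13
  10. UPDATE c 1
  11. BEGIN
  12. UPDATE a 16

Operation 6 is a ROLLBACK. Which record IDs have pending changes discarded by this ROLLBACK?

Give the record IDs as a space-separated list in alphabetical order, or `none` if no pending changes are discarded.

Answer: a

Derivation:
Initial committed: {a=4, b=8, c=18}
Op 1: UPDATE c=29 (auto-commit; committed c=29)
Op 2: UPDATE c=18 (auto-commit; committed c=18)
Op 3: UPDATE a=21 (auto-commit; committed a=21)
Op 4: BEGIN: in_txn=True, pending={}
Op 5: UPDATE a=29 (pending; pending now {a=29})
Op 6: ROLLBACK: discarded pending ['a']; in_txn=False
Op 7: UPDATE a=24 (auto-commit; committed a=24)
Op 8: UPDATE a=20 (auto-commit; committed a=20)
Op 9: UPDATE b=13 (auto-commit; committed b=13)
Op 10: UPDATE c=1 (auto-commit; committed c=1)
Op 11: BEGIN: in_txn=True, pending={}
Op 12: UPDATE a=16 (pending; pending now {a=16})
ROLLBACK at op 6 discards: ['a']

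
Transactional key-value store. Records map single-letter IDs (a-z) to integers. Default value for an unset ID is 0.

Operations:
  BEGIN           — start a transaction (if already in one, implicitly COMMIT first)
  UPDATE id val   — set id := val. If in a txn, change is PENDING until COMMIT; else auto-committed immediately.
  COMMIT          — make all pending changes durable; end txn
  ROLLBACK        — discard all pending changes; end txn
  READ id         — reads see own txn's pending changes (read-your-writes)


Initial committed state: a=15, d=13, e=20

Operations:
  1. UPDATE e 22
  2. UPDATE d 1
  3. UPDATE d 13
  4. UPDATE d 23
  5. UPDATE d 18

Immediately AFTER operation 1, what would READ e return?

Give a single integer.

Initial committed: {a=15, d=13, e=20}
Op 1: UPDATE e=22 (auto-commit; committed e=22)
After op 1: visible(e) = 22 (pending={}, committed={a=15, d=13, e=22})

Answer: 22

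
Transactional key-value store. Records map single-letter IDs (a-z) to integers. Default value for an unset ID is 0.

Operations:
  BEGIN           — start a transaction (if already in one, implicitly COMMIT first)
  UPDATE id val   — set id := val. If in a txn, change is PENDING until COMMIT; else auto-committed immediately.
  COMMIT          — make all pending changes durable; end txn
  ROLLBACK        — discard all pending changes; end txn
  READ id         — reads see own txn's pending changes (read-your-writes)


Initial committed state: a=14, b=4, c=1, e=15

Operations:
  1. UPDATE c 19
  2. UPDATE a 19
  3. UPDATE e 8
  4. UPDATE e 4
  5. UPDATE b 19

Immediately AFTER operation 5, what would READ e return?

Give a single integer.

Answer: 4

Derivation:
Initial committed: {a=14, b=4, c=1, e=15}
Op 1: UPDATE c=19 (auto-commit; committed c=19)
Op 2: UPDATE a=19 (auto-commit; committed a=19)
Op 3: UPDATE e=8 (auto-commit; committed e=8)
Op 4: UPDATE e=4 (auto-commit; committed e=4)
Op 5: UPDATE b=19 (auto-commit; committed b=19)
After op 5: visible(e) = 4 (pending={}, committed={a=19, b=19, c=19, e=4})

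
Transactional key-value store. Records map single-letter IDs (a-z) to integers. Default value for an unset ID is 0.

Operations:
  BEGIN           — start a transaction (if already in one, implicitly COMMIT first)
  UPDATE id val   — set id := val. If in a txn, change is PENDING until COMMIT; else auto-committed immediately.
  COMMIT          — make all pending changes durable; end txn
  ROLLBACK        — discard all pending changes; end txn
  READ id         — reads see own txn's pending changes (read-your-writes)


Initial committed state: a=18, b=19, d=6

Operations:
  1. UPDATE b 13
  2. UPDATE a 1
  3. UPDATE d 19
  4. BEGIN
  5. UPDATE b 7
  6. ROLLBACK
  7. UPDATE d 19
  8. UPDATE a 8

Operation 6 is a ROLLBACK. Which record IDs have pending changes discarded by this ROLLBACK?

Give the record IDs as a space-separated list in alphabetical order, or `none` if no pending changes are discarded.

Initial committed: {a=18, b=19, d=6}
Op 1: UPDATE b=13 (auto-commit; committed b=13)
Op 2: UPDATE a=1 (auto-commit; committed a=1)
Op 3: UPDATE d=19 (auto-commit; committed d=19)
Op 4: BEGIN: in_txn=True, pending={}
Op 5: UPDATE b=7 (pending; pending now {b=7})
Op 6: ROLLBACK: discarded pending ['b']; in_txn=False
Op 7: UPDATE d=19 (auto-commit; committed d=19)
Op 8: UPDATE a=8 (auto-commit; committed a=8)
ROLLBACK at op 6 discards: ['b']

Answer: b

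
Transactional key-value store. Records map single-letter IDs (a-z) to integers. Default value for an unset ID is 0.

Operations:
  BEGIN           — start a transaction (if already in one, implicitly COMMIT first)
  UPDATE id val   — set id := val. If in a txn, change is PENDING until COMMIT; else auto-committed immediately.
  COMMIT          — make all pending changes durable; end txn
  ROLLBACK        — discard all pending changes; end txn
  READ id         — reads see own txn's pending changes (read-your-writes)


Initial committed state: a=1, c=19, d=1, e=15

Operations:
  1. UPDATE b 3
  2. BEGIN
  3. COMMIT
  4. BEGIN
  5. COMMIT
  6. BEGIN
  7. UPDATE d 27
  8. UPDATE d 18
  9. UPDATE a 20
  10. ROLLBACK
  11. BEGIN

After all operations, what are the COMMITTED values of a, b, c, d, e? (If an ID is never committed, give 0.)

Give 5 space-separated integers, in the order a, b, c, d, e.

Answer: 1 3 19 1 15

Derivation:
Initial committed: {a=1, c=19, d=1, e=15}
Op 1: UPDATE b=3 (auto-commit; committed b=3)
Op 2: BEGIN: in_txn=True, pending={}
Op 3: COMMIT: merged [] into committed; committed now {a=1, b=3, c=19, d=1, e=15}
Op 4: BEGIN: in_txn=True, pending={}
Op 5: COMMIT: merged [] into committed; committed now {a=1, b=3, c=19, d=1, e=15}
Op 6: BEGIN: in_txn=True, pending={}
Op 7: UPDATE d=27 (pending; pending now {d=27})
Op 8: UPDATE d=18 (pending; pending now {d=18})
Op 9: UPDATE a=20 (pending; pending now {a=20, d=18})
Op 10: ROLLBACK: discarded pending ['a', 'd']; in_txn=False
Op 11: BEGIN: in_txn=True, pending={}
Final committed: {a=1, b=3, c=19, d=1, e=15}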